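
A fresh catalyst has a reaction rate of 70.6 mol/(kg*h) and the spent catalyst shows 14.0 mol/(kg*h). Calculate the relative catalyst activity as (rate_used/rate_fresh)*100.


Activity (%) = (rate_used / rate_fresh) * 100
rate_used = 14.0, rate_fresh = 70.6
= (14.0 / 70.6) * 100
= 0.1983 * 100 = 19.83

19.83 %


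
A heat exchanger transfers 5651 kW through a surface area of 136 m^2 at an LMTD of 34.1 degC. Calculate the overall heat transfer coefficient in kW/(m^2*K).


From Q = U*A*LMTD, U = Q / (A * LMTD)
U = 5651 / (136 * 34.1) = 5651 / 4637.6 = 1.219

1.219 kW/(m^2*K)


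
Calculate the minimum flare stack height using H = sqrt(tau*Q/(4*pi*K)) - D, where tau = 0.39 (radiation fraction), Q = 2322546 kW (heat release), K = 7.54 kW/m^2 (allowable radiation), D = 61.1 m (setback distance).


tau*Q/(4*pi*K) = 0.39 * 2322546 / (4 * pi * 7.54) = 9559.78
sqrt(9559.78) = 97.7741
H = 97.7741 - 61.1 = 36.67

36.67 m


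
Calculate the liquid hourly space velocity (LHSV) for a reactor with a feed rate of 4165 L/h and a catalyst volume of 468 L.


LHSV = volumetric feed rate / catalyst volume
= 4165 L/h / 468 L
= 8.900 h^-1

8.900 h^-1


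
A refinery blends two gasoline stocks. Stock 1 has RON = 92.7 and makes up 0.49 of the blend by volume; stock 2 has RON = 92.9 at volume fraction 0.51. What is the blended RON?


Linear blending: RON_blend = sum(vi * RONi)
Contribution 1: 0.49 * 92.7 = 45.423
Contribution 2: 0.51 * 92.9 = 47.379
RON_blend = 45.423 + 47.379 = 92.802

92.802


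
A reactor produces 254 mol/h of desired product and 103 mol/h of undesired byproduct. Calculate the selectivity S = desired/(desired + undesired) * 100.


Selectivity = desired / (desired + undesired) * 100
Total products = 254 + 103 = 357 mol/h
S = 254 / 357 * 100
= 0.7115 * 100
= 71.15 %

71.15 %


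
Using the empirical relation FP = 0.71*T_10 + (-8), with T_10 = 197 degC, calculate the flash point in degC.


FP = 0.71 * 197 + (-8) = 131.87

131.87 degC


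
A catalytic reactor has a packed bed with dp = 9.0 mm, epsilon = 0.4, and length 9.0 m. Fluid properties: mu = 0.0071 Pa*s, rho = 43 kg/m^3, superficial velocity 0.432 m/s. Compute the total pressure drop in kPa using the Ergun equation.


dp = 9.0 mm = 0.009 m
Viscous term = 150*0.0071*0.432*(1-0.4)^2 / (0.009^2*0.4^3) = 31950
Inertial term = 1.75*43*0.432^2*(1-0.4) / (0.009*0.4^3) = 14628.6
dP/L = 31950 + 14628.6 = 46578.6 Pa/m
dP = 46578.6 * 9.0 / 1000 = 419.2 kPa

419.2 kPa


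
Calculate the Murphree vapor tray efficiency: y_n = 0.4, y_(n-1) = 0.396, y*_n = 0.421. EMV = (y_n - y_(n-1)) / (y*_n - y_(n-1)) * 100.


Murphree vapor efficiency: EMV = (y_n - y_(n-1)) / (y*_n - y_(n-1)) * 100
EMV = (0.4 - 0.396) / (0.421 - 0.396) * 100 = 0.004 / 0.025 * 100 = 16.00

16.00 %


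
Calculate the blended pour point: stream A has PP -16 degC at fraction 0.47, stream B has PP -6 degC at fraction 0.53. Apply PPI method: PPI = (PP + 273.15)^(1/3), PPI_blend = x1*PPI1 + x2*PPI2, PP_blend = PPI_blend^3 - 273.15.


PPI_1 = (-16 + 273.15)^(1/3) = 6.359098
PPI_2 = (-6 + 273.15)^(1/3) = 6.440482
PPI_blend = 0.47 * 6.359098 + 0.53 * 6.440482 = 6.402232
PP_blend = 6.402232^3 - 273.15 = 262.4184 - 273.15 = -10.73

-10.73 degC


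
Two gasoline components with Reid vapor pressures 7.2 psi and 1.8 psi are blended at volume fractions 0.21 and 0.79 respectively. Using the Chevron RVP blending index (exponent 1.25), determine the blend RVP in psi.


Chevron index: RVP_blend = (sum xi*RVPi^1.25)^(1/1.25)
RVP^1.25 terms: 0.21 * 7.2^1.25 + 0.79 * 1.8^1.25 = 4.12386
RVP_blend = 4.12386^(1/1.25) = 3.106

3.106 psi


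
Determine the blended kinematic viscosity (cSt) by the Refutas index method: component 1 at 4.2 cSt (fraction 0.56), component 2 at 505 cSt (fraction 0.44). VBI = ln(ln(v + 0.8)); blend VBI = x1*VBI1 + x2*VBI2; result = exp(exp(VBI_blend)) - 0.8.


Refutas method: VBN_i = 14.534*ln(ln(visc_i + 0.8)) + 10.975, blended linearly by mass fraction; since VBN is linear in VBI_i = ln(ln(visc_i + 0.8)) and the fractions sum to 1, blend VBI directly: visc = exp(exp(VBI_blend)) - 0.8
VBI_1 = ln(ln(4.2 + 0.8)) = 0.475885
VBI_2 = ln(ln(505 + 0.8)) = 1.82876
VBI_blend = 0.56 * 0.475885 + 0.44 * 1.82876 = 1.07115
visc_blend = exp(exp(1.07115)) - 0.8 = 17.72

17.72 cSt


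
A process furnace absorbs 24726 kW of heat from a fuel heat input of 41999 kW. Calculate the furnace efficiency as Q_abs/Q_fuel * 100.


Furnace efficiency = Q_absorbed / Q_fuel * 100
= 24726 / 41999 * 100 = 58.87

58.87 %


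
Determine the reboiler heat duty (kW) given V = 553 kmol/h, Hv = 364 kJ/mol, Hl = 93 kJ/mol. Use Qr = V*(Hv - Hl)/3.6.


Qr = 553 * (364 - 93) / 3.6 = 553 * 271 / 3.6 = 41630

41630 kW


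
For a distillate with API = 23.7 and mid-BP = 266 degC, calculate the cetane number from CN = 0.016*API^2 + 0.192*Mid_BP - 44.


CN = 0.016 * 23.7^2 + 0.192 * 266 - 44
CN = 8.98704 + 51.072 - 44 = 16.05904

16.05904


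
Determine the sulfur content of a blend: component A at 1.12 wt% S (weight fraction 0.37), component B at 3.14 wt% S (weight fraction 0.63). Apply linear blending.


Linear sulfur blending: S_blend = x1*S1 + x2*S2
Contribution 1: 0.37 * 1.12 = 0.4144 wt%
Contribution 2: 0.63 * 3.14 = 1.9782 wt%
S_blend = 0.4144 + 1.9782 = 2.3926

2.3926 wt%


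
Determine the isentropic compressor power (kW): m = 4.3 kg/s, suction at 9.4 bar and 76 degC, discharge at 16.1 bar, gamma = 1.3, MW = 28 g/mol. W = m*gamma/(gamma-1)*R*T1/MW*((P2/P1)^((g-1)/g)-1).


Isentropic work: W = m*(gamma/(gamma-1))*(R*T1/MW)*((P2/P1)^((gamma-1)/gamma) - 1)
T1 = 76 + 273.15 = 349.15 K
Pressure ratio = 16.1 / 9.4 = 1.71277
Exponent = (1.3 - 1)/1.3 = 0.230769
(P2/P1)^exp - 1 = 1.71277^0.230769 - 1 = 0.132219
W = 4.3 * 1.3 / 0.3 * 8.314 * 349.15 / 28 * 0.132219 = 255.4

255.4 kW


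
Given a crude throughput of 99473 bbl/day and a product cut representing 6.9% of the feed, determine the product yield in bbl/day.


Crude throughput = 99473 bbl/day
Fraction yield = 6.9%
yield = throughput * fraction / 100
yield = 99473 * 6.9 / 100 = 6863.637

6863.637 bbl/day


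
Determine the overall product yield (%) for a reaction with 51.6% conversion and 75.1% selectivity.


Overall yield = conversion (%) * selectivity (%) / 100
Conversion = 51.6%, Selectivity = 75.1%
Y = 51.6 * 75.1 / 100
= 38.7516 %

38.7516 %


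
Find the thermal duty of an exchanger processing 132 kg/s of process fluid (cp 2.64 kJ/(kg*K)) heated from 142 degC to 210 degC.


Q = m_dot * cp * delta_T
delta_T = 210 - 142 = 68 K
Q = 132 * 2.64 * 68
= 348.48 * 68
= 23696.64 kW

23696.64 kW


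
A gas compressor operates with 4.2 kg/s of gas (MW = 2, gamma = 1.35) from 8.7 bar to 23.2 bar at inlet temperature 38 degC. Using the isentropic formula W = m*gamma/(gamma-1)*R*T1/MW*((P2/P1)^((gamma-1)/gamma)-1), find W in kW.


Isentropic work: W = m*(gamma/(gamma-1))*(R*T1/MW)*((P2/P1)^((gamma-1)/gamma) - 1)
T1 = 38 + 273.15 = 311.15 K
Pressure ratio = 23.2 / 8.7 = 2.66667
Exponent = (1.35 - 1)/1.35 = 0.259259
(P2/P1)^exp - 1 = 2.66667^0.259259 - 1 = 0.289545
W = 4.2 * 1.35 / 0.35 * 8.314 * 311.15 / 2 * 0.289545 = 6067

6067 kW


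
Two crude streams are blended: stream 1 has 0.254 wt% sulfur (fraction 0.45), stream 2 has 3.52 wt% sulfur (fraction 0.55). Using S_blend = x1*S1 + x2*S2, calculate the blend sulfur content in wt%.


Linear sulfur blending: S_blend = x1*S1 + x2*S2
Contribution 1: 0.45 * 0.254 = 0.1143 wt%
Contribution 2: 0.55 * 3.52 = 1.936 wt%
S_blend = 0.1143 + 1.936 = 2.0503

2.0503 wt%


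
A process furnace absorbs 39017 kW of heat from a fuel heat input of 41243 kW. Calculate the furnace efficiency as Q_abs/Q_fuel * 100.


Furnace efficiency = Q_absorbed / Q_fuel * 100
= 39017 / 41243 * 100 = 94.60

94.60 %


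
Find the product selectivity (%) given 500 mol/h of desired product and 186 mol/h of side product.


Selectivity = desired / (desired + undesired) * 100
Total products = 500 + 186 = 686 mol/h
S = 500 / 686 * 100
= 0.7289 * 100
= 72.89 %

72.89 %


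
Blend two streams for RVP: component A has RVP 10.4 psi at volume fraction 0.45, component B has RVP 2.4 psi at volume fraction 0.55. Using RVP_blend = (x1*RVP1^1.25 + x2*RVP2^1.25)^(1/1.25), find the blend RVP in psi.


Chevron index: RVP_blend = (sum xi*RVPi^1.25)^(1/1.25)
RVP^1.25 terms: 0.45 * 10.4^1.25 + 0.55 * 2.4^1.25 = 10.0473
RVP_blend = 10.0473^(1/1.25) = 6.333

6.333 psi


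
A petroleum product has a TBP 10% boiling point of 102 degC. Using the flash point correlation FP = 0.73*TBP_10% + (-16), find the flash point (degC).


FP = 0.73 * 102 + (-16) = 58.46

58.46 degC


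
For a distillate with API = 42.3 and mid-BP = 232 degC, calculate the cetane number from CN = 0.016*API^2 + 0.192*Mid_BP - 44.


CN = 0.016 * 42.3^2 + 0.192 * 232 - 44
CN = 28.62864 + 44.544 - 44 = 29.17264

29.17264


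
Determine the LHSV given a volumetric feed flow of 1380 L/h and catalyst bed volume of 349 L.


LHSV = volumetric feed rate / catalyst volume
= 1380 L/h / 349 L
= 3.954 h^-1

3.954 h^-1


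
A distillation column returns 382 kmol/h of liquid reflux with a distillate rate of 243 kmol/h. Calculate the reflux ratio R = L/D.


Reflux ratio definition: R = L / D (liquid returned / distillate withdrawn)
L = 382 kmol/h, D = 243 kmol/h
R = 382 / 243 = 1.572

1.572


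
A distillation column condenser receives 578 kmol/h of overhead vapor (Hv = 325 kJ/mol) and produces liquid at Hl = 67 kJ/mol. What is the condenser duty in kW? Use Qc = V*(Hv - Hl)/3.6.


Qc = 578 * (325 - 67) / 3.6 = 578 * 258 / 3.6 = 41420

41420 kW


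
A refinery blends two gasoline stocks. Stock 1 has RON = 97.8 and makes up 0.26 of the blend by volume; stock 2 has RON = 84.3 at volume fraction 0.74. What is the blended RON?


Linear blending: RON_blend = sum(vi * RONi)
Contribution 1: 0.26 * 97.8 = 25.428
Contribution 2: 0.74 * 84.3 = 62.382
RON_blend = 25.428 + 62.382 = 87.81

87.81


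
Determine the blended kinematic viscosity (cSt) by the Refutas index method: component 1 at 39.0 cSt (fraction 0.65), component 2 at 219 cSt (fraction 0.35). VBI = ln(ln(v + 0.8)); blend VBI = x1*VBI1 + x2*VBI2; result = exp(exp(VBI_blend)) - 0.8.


Refutas method: VBN_i = 14.534*ln(ln(visc_i + 0.8)) + 10.975, blended linearly by mass fraction; since VBN is linear in VBI_i = ln(ln(visc_i + 0.8)) and the fractions sum to 1, blend VBI directly: visc = exp(exp(VBI_blend)) - 0.8
VBI_1 = ln(ln(39.0 + 0.8)) = 1.30396
VBI_2 = ln(ln(219 + 0.8)) = 1.68505
VBI_blend = 0.65 * 1.30396 + 0.35 * 1.68505 = 1.43734
visc_blend = exp(exp(1.43734)) - 0.8 = 66.52

66.52 cSt


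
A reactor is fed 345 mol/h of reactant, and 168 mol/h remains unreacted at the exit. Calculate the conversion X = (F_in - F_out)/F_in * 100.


X = (F_in - F_out) / F_in * 100
Moles reacted = 345 - 168 = 177
X = 177 / 345 * 100
= 0.5130 * 100
= 51.30 %

51.30 %


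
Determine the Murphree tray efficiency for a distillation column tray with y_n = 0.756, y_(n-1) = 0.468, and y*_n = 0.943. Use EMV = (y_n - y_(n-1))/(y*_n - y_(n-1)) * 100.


Murphree vapor efficiency: EMV = (y_n - y_(n-1)) / (y*_n - y_(n-1)) * 100
EMV = (0.756 - 0.468) / (0.943 - 0.468) * 100 = 0.288 / 0.475 * 100 = 60.63

60.63 %


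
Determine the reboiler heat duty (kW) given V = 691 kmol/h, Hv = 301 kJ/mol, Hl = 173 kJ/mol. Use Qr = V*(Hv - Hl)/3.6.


Qr = 691 * (301 - 173) / 3.6 = 691 * 128 / 3.6 = 24570

24570 kW


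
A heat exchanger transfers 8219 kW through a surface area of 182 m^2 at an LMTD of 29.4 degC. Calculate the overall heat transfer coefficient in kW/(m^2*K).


From Q = U*A*LMTD, U = Q / (A * LMTD)
U = 8219 / (182 * 29.4) = 8219 / 5350.8 = 1.536

1.536 kW/(m^2*K)


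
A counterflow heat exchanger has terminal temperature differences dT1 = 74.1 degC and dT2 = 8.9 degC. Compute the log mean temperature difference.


LMTD = (dT1 - dT2) / ln(dT1/dT2)
= (74.1 - 8.9) / ln(74.1 / 8.9) = 65.2 / 2.11936 = 30.76

30.76 degC


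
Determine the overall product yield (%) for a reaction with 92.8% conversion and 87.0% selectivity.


Overall yield = conversion (%) * selectivity (%) / 100
Conversion = 92.8%, Selectivity = 87.0%
Y = 92.8 * 87.0 / 100
= 80.736 %

80.736 %


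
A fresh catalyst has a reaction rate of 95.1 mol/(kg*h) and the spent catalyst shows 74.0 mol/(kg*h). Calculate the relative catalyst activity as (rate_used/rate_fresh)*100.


Activity (%) = (rate_used / rate_fresh) * 100
rate_used = 74.0, rate_fresh = 95.1
= (74.0 / 95.1) * 100
= 0.7781 * 100 = 77.81

77.81 %


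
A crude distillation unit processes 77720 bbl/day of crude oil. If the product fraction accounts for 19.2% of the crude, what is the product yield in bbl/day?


Crude throughput = 77720 bbl/day
Fraction yield = 19.2%
yield = throughput * fraction / 100
yield = 77720 * 19.2 / 100 = 14922.24

14922.24 bbl/day


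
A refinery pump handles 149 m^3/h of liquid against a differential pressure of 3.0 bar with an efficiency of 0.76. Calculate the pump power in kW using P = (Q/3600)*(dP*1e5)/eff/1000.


Q = 149 / 3600 = 0.0413889 m^3/s
P = 0.0413889 * (3.0 * 1e5) / 0.76 / 1000 = 16.34

16.34 kW


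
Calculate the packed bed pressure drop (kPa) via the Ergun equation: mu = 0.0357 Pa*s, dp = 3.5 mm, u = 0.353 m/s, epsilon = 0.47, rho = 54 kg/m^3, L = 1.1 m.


dp = 3.5 mm = 0.0035 m
Viscous term = 150*0.0357*0.353*(1-0.47)^2 / (0.0035^2*0.47^3) = 417500
Inertial term = 1.75*54*0.353^2*(1-0.47) / (0.0035*0.47^3) = 17174.9
dP/L = 417500 + 17174.9 = 434675 Pa/m
dP = 434675 * 1.1 / 1000 = 478.1 kPa

478.1 kPa


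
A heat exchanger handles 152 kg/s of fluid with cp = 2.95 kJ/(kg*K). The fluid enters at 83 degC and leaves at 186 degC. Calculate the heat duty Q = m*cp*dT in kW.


Q = m_dot * cp * delta_T
delta_T = 186 - 83 = 103 K
Q = 152 * 2.95 * 103
= 448.4 * 103
= 46185.2 kW

46185.2 kW


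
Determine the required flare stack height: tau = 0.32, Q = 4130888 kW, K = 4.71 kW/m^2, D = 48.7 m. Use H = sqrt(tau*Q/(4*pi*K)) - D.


tau*Q/(4*pi*K) = 0.32 * 4130888 / (4 * pi * 4.71) = 22333.8
sqrt(22333.8) = 149.445
H = 149.445 - 48.7 = 100.7

100.7 m


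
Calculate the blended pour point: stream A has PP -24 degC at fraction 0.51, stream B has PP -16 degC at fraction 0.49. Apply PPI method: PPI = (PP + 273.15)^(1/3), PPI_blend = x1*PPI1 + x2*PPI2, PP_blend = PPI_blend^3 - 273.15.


PPI_1 = (-24 + 273.15)^(1/3) = 6.292458
PPI_2 = (-16 + 273.15)^(1/3) = 6.359098
PPI_blend = 0.51 * 6.292458 + 0.49 * 6.359098 = 6.325112
PP_blend = 6.325112^3 - 273.15 = 253.049 - 273.15 = -20.1

-20.1 degC


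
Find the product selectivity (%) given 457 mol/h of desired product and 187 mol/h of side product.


Selectivity = desired / (desired + undesired) * 100
Total products = 457 + 187 = 644 mol/h
S = 457 / 644 * 100
= 0.7096 * 100
= 70.96 %

70.96 %


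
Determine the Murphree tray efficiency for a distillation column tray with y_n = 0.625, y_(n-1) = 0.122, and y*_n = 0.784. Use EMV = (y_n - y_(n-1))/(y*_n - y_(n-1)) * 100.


Murphree vapor efficiency: EMV = (y_n - y_(n-1)) / (y*_n - y_(n-1)) * 100
EMV = (0.625 - 0.122) / (0.784 - 0.122) * 100 = 0.503 / 0.662 * 100 = 75.98

75.98 %


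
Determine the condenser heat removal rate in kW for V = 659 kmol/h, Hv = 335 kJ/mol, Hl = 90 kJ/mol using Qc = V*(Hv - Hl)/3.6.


Qc = 659 * (335 - 90) / 3.6 = 659 * 245 / 3.6 = 44850

44850 kW


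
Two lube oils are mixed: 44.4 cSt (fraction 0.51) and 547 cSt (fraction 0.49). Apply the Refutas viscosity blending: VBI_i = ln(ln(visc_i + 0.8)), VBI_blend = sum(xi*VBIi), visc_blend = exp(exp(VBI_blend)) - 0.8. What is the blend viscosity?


Refutas method: VBN_i = 14.534*ln(ln(visc_i + 0.8)) + 10.975, blended linearly by mass fraction; since VBN is linear in VBI_i = ln(ln(visc_i + 0.8)) and the fractions sum to 1, blend VBI directly: visc = exp(exp(VBI_blend)) - 0.8
VBI_1 = ln(ln(44.4 + 0.8)) = 1.33792
VBI_2 = ln(ln(547 + 0.8)) = 1.84149
VBI_blend = 0.51 * 1.33792 + 0.49 * 1.84149 = 1.58467
visc_blend = exp(exp(1.58467)) - 0.8 = 130.5

130.5 cSt


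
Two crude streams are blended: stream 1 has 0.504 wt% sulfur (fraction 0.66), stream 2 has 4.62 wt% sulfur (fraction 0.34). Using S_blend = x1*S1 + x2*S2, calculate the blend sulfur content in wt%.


Linear sulfur blending: S_blend = x1*S1 + x2*S2
Contribution 1: 0.66 * 0.504 = 0.33264 wt%
Contribution 2: 0.34 * 4.62 = 1.5708 wt%
S_blend = 0.33264 + 1.5708 = 1.90344

1.90344 wt%


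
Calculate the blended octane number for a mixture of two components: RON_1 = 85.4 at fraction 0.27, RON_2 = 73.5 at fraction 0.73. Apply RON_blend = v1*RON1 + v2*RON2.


Linear blending: RON_blend = sum(vi * RONi)
Contribution 1: 0.27 * 85.4 = 23.058
Contribution 2: 0.73 * 73.5 = 53.655
RON_blend = 23.058 + 53.655 = 76.713

76.713


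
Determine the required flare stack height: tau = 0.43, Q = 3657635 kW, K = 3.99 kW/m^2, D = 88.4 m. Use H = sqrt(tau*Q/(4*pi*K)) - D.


tau*Q/(4*pi*K) = 0.43 * 3657635 / (4 * pi * 3.99) = 31367.9
sqrt(31367.9) = 177.11
H = 177.11 - 88.4 = 88.71

88.71 m


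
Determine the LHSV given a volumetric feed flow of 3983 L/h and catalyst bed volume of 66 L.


LHSV = volumetric feed rate / catalyst volume
= 3983 L/h / 66 L
= 60.35 h^-1

60.35 h^-1


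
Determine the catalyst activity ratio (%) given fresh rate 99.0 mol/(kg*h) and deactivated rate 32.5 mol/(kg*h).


Activity (%) = (rate_used / rate_fresh) * 100
rate_used = 32.5, rate_fresh = 99.0
= (32.5 / 99.0) * 100
= 0.3283 * 100 = 32.83

32.83 %


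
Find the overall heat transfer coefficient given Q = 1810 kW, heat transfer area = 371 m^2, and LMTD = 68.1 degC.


From Q = U*A*LMTD, U = Q / (A * LMTD)
U = 1810 / (371 * 68.1) = 1810 / 25265.1 = 0.07164

0.07164 kW/(m^2*K)


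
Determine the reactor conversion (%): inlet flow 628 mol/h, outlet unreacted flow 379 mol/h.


X = (F_in - F_out) / F_in * 100
Moles reacted = 628 - 379 = 249
X = 249 / 628 * 100
= 0.3965 * 100
= 39.65 %

39.65 %


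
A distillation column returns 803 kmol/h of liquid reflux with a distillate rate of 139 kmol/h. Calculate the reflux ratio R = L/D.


Reflux ratio definition: R = L / D (liquid returned / distillate withdrawn)
L = 803 kmol/h, D = 139 kmol/h
R = 803 / 139 = 5.777

5.777


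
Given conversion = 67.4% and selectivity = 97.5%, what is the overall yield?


Overall yield = conversion (%) * selectivity (%) / 100
Conversion = 67.4%, Selectivity = 97.5%
Y = 67.4 * 97.5 / 100
= 65.715 %

65.715 %


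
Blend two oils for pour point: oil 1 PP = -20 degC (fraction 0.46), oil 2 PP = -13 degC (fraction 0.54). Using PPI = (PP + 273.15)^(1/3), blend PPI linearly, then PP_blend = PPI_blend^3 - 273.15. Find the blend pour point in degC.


PPI_1 = (-20 + 273.15)^(1/3) = 6.325953
PPI_2 = (-13 + 273.15)^(1/3) = 6.383731
PPI_blend = 0.46 * 6.325953 + 0.54 * 6.383731 = 6.357153
PP_blend = 6.357153^3 - 273.15 = 256.9141 - 273.15 = -16.24

-16.24 degC


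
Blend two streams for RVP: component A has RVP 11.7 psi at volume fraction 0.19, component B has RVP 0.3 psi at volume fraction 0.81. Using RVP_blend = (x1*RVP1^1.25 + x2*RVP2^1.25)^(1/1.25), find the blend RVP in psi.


Chevron index: RVP_blend = (sum xi*RVPi^1.25)^(1/1.25)
RVP^1.25 terms: 0.19 * 11.7^1.25 + 0.81 * 0.3^1.25 = 4.2912
RVP_blend = 4.2912^(1/1.25) = 3.207

3.207 psi


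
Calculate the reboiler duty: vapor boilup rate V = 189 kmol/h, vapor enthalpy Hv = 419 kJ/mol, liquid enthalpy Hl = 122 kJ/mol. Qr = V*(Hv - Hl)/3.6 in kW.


Qr = 189 * (419 - 122) / 3.6 = 189 * 297 / 3.6 = 15590

15590 kW


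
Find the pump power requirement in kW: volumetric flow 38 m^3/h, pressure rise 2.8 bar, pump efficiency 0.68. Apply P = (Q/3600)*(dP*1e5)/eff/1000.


Q = 38 / 3600 = 0.0105556 m^3/s
P = 0.0105556 * (2.8 * 1e5) / 0.68 / 1000 = 4.346

4.346 kW


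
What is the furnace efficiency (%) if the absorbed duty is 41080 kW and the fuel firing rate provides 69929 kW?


Furnace efficiency = Q_absorbed / Q_fuel * 100
= 41080 / 69929 * 100 = 58.75

58.75 %


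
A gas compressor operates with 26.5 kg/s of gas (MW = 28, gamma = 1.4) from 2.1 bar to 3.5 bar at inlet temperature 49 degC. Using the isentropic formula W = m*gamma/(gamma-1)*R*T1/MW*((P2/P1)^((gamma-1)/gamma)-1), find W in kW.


Isentropic work: W = m*(gamma/(gamma-1))*(R*T1/MW)*((P2/P1)^((gamma-1)/gamma) - 1)
T1 = 49 + 273.15 = 322.15 K
Pressure ratio = 3.5 / 2.1 = 1.66667
Exponent = (1.4 - 1)/1.4 = 0.285714
(P2/P1)^exp - 1 = 1.66667^0.285714 - 1 = 0.157139
W = 26.5 * 1.4 / 0.4 * 8.314 * 322.15 / 28 * 0.157139 = 1394

1394 kW


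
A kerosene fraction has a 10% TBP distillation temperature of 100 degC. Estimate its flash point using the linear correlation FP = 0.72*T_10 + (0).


FP = 0.72 * 100 + (0) = 72

72 degC


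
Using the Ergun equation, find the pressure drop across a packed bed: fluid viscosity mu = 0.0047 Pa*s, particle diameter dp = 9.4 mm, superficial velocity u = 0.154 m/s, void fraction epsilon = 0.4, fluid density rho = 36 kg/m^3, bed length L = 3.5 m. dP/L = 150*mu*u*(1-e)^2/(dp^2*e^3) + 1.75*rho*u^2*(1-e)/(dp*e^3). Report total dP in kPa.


dp = 9.4 mm = 0.0094 m
Viscous term = 150*0.0047*0.154*(1-0.4)^2 / (0.0094^2*0.4^3) = 6911.57
Inertial term = 1.75*36*0.154^2*(1-0.4) / (0.0094*0.4^3) = 1490.13
dP/L = 6911.57 + 1490.13 = 8401.7 Pa/m
dP = 8401.7 * 3.5 / 1000 = 29.41 kPa

29.41 kPa


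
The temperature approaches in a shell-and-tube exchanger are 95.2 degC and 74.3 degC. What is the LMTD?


LMTD = (dT1 - dT2) / ln(dT1/dT2)
= (95.2 - 74.3) / ln(95.2 / 74.3) = 20.9 / 0.247869 = 84.32

84.32 degC


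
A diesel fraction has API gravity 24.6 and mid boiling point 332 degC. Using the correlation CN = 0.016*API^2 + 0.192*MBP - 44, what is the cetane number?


CN = 0.016 * 24.6^2 + 0.192 * 332 - 44
CN = 9.68256 + 63.744 - 44 = 29.42656

29.42656


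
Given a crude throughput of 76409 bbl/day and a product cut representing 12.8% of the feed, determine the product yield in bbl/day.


Crude throughput = 76409 bbl/day
Fraction yield = 12.8%
yield = throughput * fraction / 100
yield = 76409 * 12.8 / 100 = 9780.352

9780.352 bbl/day


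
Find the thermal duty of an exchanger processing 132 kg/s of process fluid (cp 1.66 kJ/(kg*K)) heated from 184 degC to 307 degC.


Q = m_dot * cp * delta_T
delta_T = 307 - 184 = 123 K
Q = 132 * 1.66 * 123
= 219.12 * 123
= 26951.76 kW

26951.76 kW


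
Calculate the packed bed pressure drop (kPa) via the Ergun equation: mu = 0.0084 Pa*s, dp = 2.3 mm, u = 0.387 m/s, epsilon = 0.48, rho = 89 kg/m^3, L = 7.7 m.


dp = 2.3 mm = 0.0023 m
Viscous term = 150*0.0084*0.387*(1-0.48)^2 / (0.0023^2*0.48^3) = 225377
Inertial term = 1.75*89*0.387^2*(1-0.48) / (0.0023*0.48^3) = 47687.2
dP/L = 225377 + 47687.2 = 273064 Pa/m
dP = 273064 * 7.7 / 1000 = 2103 kPa

2103 kPa


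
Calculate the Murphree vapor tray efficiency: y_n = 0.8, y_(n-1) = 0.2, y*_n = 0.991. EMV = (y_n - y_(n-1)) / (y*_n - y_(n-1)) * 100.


Murphree vapor efficiency: EMV = (y_n - y_(n-1)) / (y*_n - y_(n-1)) * 100
EMV = (0.8 - 0.2) / (0.991 - 0.2) * 100 = 0.6 / 0.791 * 100 = 75.85

75.85 %


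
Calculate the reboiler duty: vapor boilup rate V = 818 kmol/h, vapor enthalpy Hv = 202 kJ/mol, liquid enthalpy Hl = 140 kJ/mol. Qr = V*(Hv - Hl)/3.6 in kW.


Qr = 818 * (202 - 140) / 3.6 = 818 * 62 / 3.6 = 14090

14090 kW


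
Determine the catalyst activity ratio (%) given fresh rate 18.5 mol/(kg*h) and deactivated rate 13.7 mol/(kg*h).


Activity (%) = (rate_used / rate_fresh) * 100
rate_used = 13.7, rate_fresh = 18.5
= (13.7 / 18.5) * 100
= 0.7405 * 100 = 74.05

74.05 %


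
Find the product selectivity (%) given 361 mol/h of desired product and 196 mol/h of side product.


Selectivity = desired / (desired + undesired) * 100
Total products = 361 + 196 = 557 mol/h
S = 361 / 557 * 100
= 0.6481 * 100
= 64.81 %

64.81 %


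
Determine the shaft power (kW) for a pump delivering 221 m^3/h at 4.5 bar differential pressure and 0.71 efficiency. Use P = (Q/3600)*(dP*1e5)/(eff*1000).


Q = 221 / 3600 = 0.0613889 m^3/s
P = 0.0613889 * (4.5 * 1e5) / 0.71 / 1000 = 38.91

38.91 kW


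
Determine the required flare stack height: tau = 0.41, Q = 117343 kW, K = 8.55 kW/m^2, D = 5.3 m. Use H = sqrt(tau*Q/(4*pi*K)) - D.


tau*Q/(4*pi*K) = 0.41 * 117343 / (4 * pi * 8.55) = 447.78
sqrt(447.78) = 21.1608
H = 21.1608 - 5.3 = 15.86

15.86 m


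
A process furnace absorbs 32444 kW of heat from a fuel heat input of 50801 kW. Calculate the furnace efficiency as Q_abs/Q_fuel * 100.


Furnace efficiency = Q_absorbed / Q_fuel * 100
= 32444 / 50801 * 100 = 63.86

63.86 %


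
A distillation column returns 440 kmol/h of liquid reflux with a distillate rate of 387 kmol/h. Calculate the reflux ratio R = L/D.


Reflux ratio definition: R = L / D (liquid returned / distillate withdrawn)
L = 440 kmol/h, D = 387 kmol/h
R = 440 / 387 = 1.137

1.137


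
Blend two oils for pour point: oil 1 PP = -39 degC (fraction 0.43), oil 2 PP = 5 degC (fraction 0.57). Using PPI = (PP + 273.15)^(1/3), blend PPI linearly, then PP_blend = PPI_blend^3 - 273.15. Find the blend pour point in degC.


PPI_1 = (-39 + 273.15)^(1/3) = 6.163557
PPI_2 = (5 + 273.15)^(1/3) = 6.527693
PPI_blend = 0.43 * 6.163557 + 0.57 * 6.527693 = 6.371115
PP_blend = 6.371115^3 - 273.15 = 258.6106 - 273.15 = -14.54

-14.54 degC


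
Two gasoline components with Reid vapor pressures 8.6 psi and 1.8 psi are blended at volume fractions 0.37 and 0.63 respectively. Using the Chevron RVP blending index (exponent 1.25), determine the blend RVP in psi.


Chevron index: RVP_blend = (sum xi*RVPi^1.25)^(1/1.25)
RVP^1.25 terms: 0.37 * 8.6^1.25 + 0.63 * 1.8^1.25 = 6.7626
RVP_blend = 6.7626^(1/1.25) = 4.614

4.614 psi


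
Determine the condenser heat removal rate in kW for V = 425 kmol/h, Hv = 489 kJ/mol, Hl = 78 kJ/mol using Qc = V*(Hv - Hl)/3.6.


Qc = 425 * (489 - 78) / 3.6 = 425 * 411 / 3.6 = 48520

48520 kW


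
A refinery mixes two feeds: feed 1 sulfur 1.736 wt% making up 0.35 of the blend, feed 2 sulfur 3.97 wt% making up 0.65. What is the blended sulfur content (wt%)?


Linear sulfur blending: S_blend = x1*S1 + x2*S2
Contribution 1: 0.35 * 1.736 = 0.6076 wt%
Contribution 2: 0.65 * 3.97 = 2.5805 wt%
S_blend = 0.6076 + 2.5805 = 3.1881

3.1881 wt%


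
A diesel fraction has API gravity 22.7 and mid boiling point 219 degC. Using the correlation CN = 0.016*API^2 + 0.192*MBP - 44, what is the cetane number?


CN = 0.016 * 22.7^2 + 0.192 * 219 - 44
CN = 8.24464 + 42.048 - 44 = 6.29264

6.29264


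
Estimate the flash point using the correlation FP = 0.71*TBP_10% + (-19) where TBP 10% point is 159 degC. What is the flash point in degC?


FP = 0.71 * 159 + (-19) = 93.89

93.89 degC


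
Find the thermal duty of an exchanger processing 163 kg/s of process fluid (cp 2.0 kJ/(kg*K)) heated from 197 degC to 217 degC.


Q = m_dot * cp * delta_T
delta_T = 217 - 197 = 20 K
Q = 163 * 2.0 * 20
= 326 * 20
= 6520 kW

6520 kW


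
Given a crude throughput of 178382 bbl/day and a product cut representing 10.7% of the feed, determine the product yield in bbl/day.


Crude throughput = 178382 bbl/day
Fraction yield = 10.7%
yield = throughput * fraction / 100
yield = 178382 * 10.7 / 100 = 19086.874

19086.874 bbl/day


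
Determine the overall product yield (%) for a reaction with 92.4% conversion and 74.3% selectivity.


Overall yield = conversion (%) * selectivity (%) / 100
Conversion = 92.4%, Selectivity = 74.3%
Y = 92.4 * 74.3 / 100
= 68.6532 %

68.6532 %


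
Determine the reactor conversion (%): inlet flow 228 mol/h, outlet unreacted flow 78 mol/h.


X = (F_in - F_out) / F_in * 100
Moles reacted = 228 - 78 = 150
X = 150 / 228 * 100
= 0.6579 * 100
= 65.79 %

65.79 %


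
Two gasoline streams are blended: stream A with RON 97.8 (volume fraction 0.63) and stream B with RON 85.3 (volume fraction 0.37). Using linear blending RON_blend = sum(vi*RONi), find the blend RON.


Linear blending: RON_blend = sum(vi * RONi)
Contribution 1: 0.63 * 97.8 = 61.614
Contribution 2: 0.37 * 85.3 = 31.561
RON_blend = 61.614 + 31.561 = 93.175

93.175


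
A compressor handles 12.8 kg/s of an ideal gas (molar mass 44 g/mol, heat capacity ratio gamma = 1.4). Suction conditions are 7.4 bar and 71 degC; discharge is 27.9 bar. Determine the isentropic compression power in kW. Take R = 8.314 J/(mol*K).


Isentropic work: W = m*(gamma/(gamma-1))*(R*T1/MW)*((P2/P1)^((gamma-1)/gamma) - 1)
T1 = 71 + 273.15 = 344.15 K
Pressure ratio = 27.9 / 7.4 = 3.77027
Exponent = (1.4 - 1)/1.4 = 0.285714
(P2/P1)^exp - 1 = 3.77027^0.285714 - 1 = 0.461092
W = 12.8 * 1.4 / 0.4 * 8.314 * 344.15 / 44 * 0.461092 = 1343

1343 kW


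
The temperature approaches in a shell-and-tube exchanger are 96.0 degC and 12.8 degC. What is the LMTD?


LMTD = (dT1 - dT2) / ln(dT1/dT2)
= (96.0 - 12.8) / ln(96.0 / 12.8) = 83.2 / 2.0149 = 41.29

41.29 degC


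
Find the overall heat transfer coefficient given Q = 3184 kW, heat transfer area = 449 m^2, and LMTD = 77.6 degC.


From Q = U*A*LMTD, U = Q / (A * LMTD)
U = 3184 / (449 * 77.6) = 3184 / 34842.4 = 0.09138

0.09138 kW/(m^2*K)


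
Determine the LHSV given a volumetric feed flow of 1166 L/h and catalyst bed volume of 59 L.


LHSV = volumetric feed rate / catalyst volume
= 1166 L/h / 59 L
= 19.76 h^-1

19.76 h^-1


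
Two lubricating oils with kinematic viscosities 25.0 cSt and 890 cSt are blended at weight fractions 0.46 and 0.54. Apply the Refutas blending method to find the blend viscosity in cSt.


Refutas method: VBN_i = 14.534*ln(ln(visc_i + 0.8)) + 10.975, blended linearly by mass fraction; since VBN is linear in VBI_i = ln(ln(visc_i + 0.8)) and the fractions sum to 1, blend VBI directly: visc = exp(exp(VBI_blend)) - 0.8
VBI_1 = ln(ln(25.0 + 0.8)) = 1.17877
VBI_2 = ln(ln(890 + 0.8)) = 1.91576
VBI_blend = 0.46 * 1.17877 + 0.54 * 1.91576 = 1.57674
visc_blend = exp(exp(1.57674)) - 0.8 = 125.6

125.6 cSt


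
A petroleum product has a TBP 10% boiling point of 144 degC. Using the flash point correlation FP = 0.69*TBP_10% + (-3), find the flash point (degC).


FP = 0.69 * 144 + (-3) = 96.36

96.36 degC


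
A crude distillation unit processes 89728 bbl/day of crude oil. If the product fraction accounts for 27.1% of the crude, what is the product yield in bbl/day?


Crude throughput = 89728 bbl/day
Fraction yield = 27.1%
yield = throughput * fraction / 100
yield = 89728 * 27.1 / 100 = 24316.288

24316.288 bbl/day


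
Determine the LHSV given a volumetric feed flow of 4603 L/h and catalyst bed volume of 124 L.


LHSV = volumetric feed rate / catalyst volume
= 4603 L/h / 124 L
= 37.12 h^-1

37.12 h^-1


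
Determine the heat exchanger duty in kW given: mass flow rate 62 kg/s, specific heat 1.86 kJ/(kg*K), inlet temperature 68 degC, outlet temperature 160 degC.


Q = m_dot * cp * delta_T
delta_T = 160 - 68 = 92 K
Q = 62 * 1.86 * 92
= 115.32 * 92
= 10609.44 kW

10609.44 kW


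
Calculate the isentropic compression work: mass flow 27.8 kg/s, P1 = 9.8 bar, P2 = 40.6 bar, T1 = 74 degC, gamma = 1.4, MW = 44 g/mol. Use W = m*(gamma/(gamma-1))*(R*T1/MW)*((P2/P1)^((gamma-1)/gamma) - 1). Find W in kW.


Isentropic work: W = m*(gamma/(gamma-1))*(R*T1/MW)*((P2/P1)^((gamma-1)/gamma) - 1)
T1 = 74 + 273.15 = 347.15 K
Pressure ratio = 40.6 / 9.8 = 4.14286
Exponent = (1.4 - 1)/1.4 = 0.285714
(P2/P1)^exp - 1 = 4.14286^0.285714 - 1 = 0.500968
W = 27.8 * 1.4 / 0.4 * 8.314 * 347.15 / 44 * 0.500968 = 3197

3197 kW


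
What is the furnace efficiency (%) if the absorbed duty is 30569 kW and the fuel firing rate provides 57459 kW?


Furnace efficiency = Q_absorbed / Q_fuel * 100
= 30569 / 57459 * 100 = 53.20

53.20 %


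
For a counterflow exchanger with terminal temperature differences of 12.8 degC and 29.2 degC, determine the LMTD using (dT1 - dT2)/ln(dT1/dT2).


LMTD = (dT1 - dT2) / ln(dT1/dT2)
= (12.8 - 29.2) / ln(12.8 / 29.2) = -16.4 / -0.824724 = 19.89

19.89 degC


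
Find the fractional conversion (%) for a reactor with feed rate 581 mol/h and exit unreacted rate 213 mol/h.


X = (F_in - F_out) / F_in * 100
Moles reacted = 581 - 213 = 368
X = 368 / 581 * 100
= 0.6334 * 100
= 63.34 %

63.34 %


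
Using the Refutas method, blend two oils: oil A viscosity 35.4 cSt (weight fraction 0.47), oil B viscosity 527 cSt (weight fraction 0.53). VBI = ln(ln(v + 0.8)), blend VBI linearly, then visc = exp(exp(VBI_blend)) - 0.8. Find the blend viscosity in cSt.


Refutas method: VBN_i = 14.534*ln(ln(visc_i + 0.8)) + 10.975, blended linearly by mass fraction; since VBN is linear in VBI_i = ln(ln(visc_i + 0.8)) and the fractions sum to 1, blend VBI directly: visc = exp(exp(VBI_blend)) - 0.8
VBI_1 = ln(ln(35.4 + 0.8)) = 1.27789
VBI_2 = ln(ln(527 + 0.8)) = 1.83557
VBI_blend = 0.47 * 1.27789 + 0.53 * 1.83557 = 1.57346
visc_blend = exp(exp(1.57346)) - 0.8 = 123.6

123.6 cSt


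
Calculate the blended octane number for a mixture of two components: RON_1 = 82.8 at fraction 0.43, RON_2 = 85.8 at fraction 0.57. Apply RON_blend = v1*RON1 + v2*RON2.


Linear blending: RON_blend = sum(vi * RONi)
Contribution 1: 0.43 * 82.8 = 35.604
Contribution 2: 0.57 * 85.8 = 48.906
RON_blend = 35.604 + 48.906 = 84.51

84.51


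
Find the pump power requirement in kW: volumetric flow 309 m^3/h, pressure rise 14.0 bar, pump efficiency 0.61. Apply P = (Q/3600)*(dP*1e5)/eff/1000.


Q = 309 / 3600 = 0.0858333 m^3/s
P = 0.0858333 * (14.0 * 1e5) / 0.61 / 1000 = 197.0

197.0 kW


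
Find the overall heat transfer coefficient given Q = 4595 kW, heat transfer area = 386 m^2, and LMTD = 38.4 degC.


From Q = U*A*LMTD, U = Q / (A * LMTD)
U = 4595 / (386 * 38.4) = 4595 / 14822.4 = 0.3100

0.3100 kW/(m^2*K)


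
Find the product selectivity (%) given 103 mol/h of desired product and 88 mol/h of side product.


Selectivity = desired / (desired + undesired) * 100
Total products = 103 + 88 = 191 mol/h
S = 103 / 191 * 100
= 0.5393 * 100
= 53.93 %

53.93 %


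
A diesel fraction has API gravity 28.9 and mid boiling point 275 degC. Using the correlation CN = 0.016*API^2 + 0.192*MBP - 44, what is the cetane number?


CN = 0.016 * 28.9^2 + 0.192 * 275 - 44
CN = 13.36336 + 52.8 - 44 = 22.16336

22.16336


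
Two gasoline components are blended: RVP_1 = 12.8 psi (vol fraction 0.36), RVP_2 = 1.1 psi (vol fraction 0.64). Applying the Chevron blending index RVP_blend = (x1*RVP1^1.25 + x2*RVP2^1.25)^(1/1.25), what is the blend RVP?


Chevron index: RVP_blend = (sum xi*RVPi^1.25)^(1/1.25)
RVP^1.25 terms: 0.36 * 12.8^1.25 + 0.64 * 1.1^1.25 = 9.43693
RVP_blend = 9.43693^(1/1.25) = 6.024

6.024 psi


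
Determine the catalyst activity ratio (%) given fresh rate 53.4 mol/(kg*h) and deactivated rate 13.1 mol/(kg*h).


Activity (%) = (rate_used / rate_fresh) * 100
rate_used = 13.1, rate_fresh = 53.4
= (13.1 / 53.4) * 100
= 0.2453 * 100 = 24.53

24.53 %


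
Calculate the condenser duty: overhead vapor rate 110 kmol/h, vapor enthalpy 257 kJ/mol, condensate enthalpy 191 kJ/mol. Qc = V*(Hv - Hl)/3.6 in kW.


Qc = 110 * (257 - 191) / 3.6 = 110 * 66 / 3.6 = 2017

2017 kW


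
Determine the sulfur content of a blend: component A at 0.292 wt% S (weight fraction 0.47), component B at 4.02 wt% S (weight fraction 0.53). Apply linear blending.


Linear sulfur blending: S_blend = x1*S1 + x2*S2
Contribution 1: 0.47 * 0.292 = 0.13724 wt%
Contribution 2: 0.53 * 4.02 = 2.1306 wt%
S_blend = 0.13724 + 2.1306 = 2.26784

2.26784 wt%


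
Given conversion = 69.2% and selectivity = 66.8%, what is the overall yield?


Overall yield = conversion (%) * selectivity (%) / 100
Conversion = 69.2%, Selectivity = 66.8%
Y = 69.2 * 66.8 / 100
= 46.2256 %

46.2256 %


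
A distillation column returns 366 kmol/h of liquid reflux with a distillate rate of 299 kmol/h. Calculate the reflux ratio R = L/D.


Reflux ratio definition: R = L / D (liquid returned / distillate withdrawn)
L = 366 kmol/h, D = 299 kmol/h
R = 366 / 299 = 1.224

1.224


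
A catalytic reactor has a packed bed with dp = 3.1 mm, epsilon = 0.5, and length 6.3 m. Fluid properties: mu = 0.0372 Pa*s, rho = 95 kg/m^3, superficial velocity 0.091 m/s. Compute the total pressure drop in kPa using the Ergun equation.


dp = 3.1 mm = 0.0031 m
Viscous term = 150*0.0372*0.091*(1-0.5)^2 / (0.0031^2*0.5^3) = 105677
Inertial term = 1.75*95*0.091^2*(1-0.5) / (0.0031*0.5^3) = 1776.41
dP/L = 105677 + 1776.41 = 107453 Pa/m
dP = 107453 * 6.3 / 1000 = 677.0 kPa

677.0 kPa


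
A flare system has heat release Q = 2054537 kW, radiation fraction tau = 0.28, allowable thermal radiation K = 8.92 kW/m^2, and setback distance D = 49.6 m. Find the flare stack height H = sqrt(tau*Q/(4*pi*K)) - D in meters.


tau*Q/(4*pi*K) = 0.28 * 2054537 / (4 * pi * 8.92) = 5132.13
sqrt(5132.13) = 71.6389
H = 71.6389 - 49.6 = 22.04

22.04 m


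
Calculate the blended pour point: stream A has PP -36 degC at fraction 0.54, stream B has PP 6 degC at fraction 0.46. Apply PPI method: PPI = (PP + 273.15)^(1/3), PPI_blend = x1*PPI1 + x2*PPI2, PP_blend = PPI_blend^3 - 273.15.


PPI_1 = (-36 + 273.15)^(1/3) = 6.189768
PPI_2 = (6 + 273.15)^(1/3) = 6.535506
PPI_blend = 0.54 * 6.189768 + 0.46 * 6.535506 = 6.348807
PP_blend = 6.348807^3 - 273.15 = 255.9036 - 273.15 = -17.25

-17.25 degC


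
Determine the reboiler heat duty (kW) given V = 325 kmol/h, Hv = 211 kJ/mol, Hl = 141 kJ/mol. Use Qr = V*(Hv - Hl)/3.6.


Qr = 325 * (211 - 141) / 3.6 = 325 * 70 / 3.6 = 6319

6319 kW


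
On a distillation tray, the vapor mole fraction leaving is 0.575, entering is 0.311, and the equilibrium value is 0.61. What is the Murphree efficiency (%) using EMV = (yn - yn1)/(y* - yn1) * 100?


Murphree vapor efficiency: EMV = (y_n - y_(n-1)) / (y*_n - y_(n-1)) * 100
EMV = (0.575 - 0.311) / (0.61 - 0.311) * 100 = 0.264 / 0.299 * 100 = 88.29

88.29 %


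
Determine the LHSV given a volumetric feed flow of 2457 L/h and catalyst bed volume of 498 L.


LHSV = volumetric feed rate / catalyst volume
= 2457 L/h / 498 L
= 4.934 h^-1

4.934 h^-1


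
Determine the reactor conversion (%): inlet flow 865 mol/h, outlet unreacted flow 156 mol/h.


X = (F_in - F_out) / F_in * 100
Moles reacted = 865 - 156 = 709
X = 709 / 865 * 100
= 0.8197 * 100
= 81.97 %

81.97 %


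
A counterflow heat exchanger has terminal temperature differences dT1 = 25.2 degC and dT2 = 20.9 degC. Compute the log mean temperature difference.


LMTD = (dT1 - dT2) / ln(dT1/dT2)
= (25.2 - 20.9) / ln(25.2 / 20.9) = 4.3 / 0.187095 = 22.98

22.98 degC


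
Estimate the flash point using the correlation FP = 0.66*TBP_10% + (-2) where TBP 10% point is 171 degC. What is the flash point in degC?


FP = 0.66 * 171 + (-2) = 110.86

110.86 degC


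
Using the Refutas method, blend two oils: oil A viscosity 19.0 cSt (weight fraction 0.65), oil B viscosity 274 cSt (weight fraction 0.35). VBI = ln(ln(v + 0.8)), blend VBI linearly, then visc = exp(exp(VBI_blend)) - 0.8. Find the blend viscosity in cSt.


Refutas method: VBN_i = 14.534*ln(ln(visc_i + 0.8)) + 10.975, blended linearly by mass fraction; since VBN is linear in VBI_i = ln(ln(visc_i + 0.8)) and the fractions sum to 1, blend VBI directly: visc = exp(exp(VBI_blend)) - 0.8
VBI_1 = ln(ln(19.0 + 0.8)) = 1.09383
VBI_2 = ln(ln(274 + 0.8)) = 1.72563
VBI_blend = 0.65 * 1.09383 + 0.35 * 1.72563 = 1.31496
visc_blend = exp(exp(1.31496)) - 0.8 = 40.65

40.65 cSt


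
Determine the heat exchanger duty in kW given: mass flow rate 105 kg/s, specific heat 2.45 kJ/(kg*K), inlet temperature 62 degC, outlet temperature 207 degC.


Q = m_dot * cp * delta_T
delta_T = 207 - 62 = 145 K
Q = 105 * 2.45 * 145
= 257.25 * 145
= 37301.25 kW

37301.25 kW


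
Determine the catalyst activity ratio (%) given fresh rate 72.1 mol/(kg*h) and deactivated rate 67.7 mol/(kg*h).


Activity (%) = (rate_used / rate_fresh) * 100
rate_used = 67.7, rate_fresh = 72.1
= (67.7 / 72.1) * 100
= 0.9390 * 100 = 93.90

93.90 %


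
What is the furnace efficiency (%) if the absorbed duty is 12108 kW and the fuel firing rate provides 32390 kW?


Furnace efficiency = Q_absorbed / Q_fuel * 100
= 12108 / 32390 * 100 = 37.38

37.38 %
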